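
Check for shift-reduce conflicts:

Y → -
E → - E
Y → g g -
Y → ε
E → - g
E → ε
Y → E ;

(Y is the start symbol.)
Yes — I0: [E → .] vs [E → . - E]; I1: [E → .] vs [E → . - E]; I8: [E → .] vs [E → . - E]

A shift-reduce conflict occurs when an LR(0) state has both:
  - a complete (reduce) item [A → α .] (dot at the end), and
  - a shift item [B → β . c γ] (dot before a terminal).

Augment with Y' → Y and build the canonical LR(0) collection (I0 = CLOSURE({[Y' → . Y]}), then GOTO on every symbol after a dot until no new states appear). It has 11 states:
  I0: { [E → . - E], [E → . - g], [E → .], [Y → . -], [Y → . E ;], [Y → . g g -], [Y → .], [Y' → . Y] }  — shift, 2 reduces
  I1: { [E → - . E], [E → - . g], [E → . - E], [E → . - g], [E → .], [Y → - .] }  — shift, 2 reduces
  I2: { [Y → E . ;] }  — shift
  I3: { [Y' → Y .] }  — accept
  I4: { [Y → g . g -] }  — shift
  I5: { [Y → g g . -] }  — shift
  I6: { [Y → g g - .] }  — reduce
  I7: { [Y → E ; .] }  — reduce
  I8: { [E → - . E], [E → - . g], [E → . - E], [E → . - g], [E → .] }  — shift, reduce
  I9: { [E → - E .] }  — reduce
  I10: { [E → - g .] }  — reduce

I0 contains reduce items [E → .], [Y → .] and shift items [E → . - E], [E → . - g], [Y → . -], [Y → . g g -] — shift-reduce conflict.
I1 contains reduce items [E → .], [Y → - .] and shift items [E → . - E], [E → . - g], [E → - . g] — shift-reduce conflict.
I8 contains reduce item [E → .] and shift items [E → . - E], [E → . - g], [E → - . g] — shift-reduce conflict.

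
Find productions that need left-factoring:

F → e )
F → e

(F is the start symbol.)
Left-factoring is needed when two productions for the same non-terminal
share a common prefix on the right-hand side.

Productions for F:
  F → e )
  F → e

Found common prefix 'e' in productions for F

Answer: Yes, F has productions with common prefix 'e'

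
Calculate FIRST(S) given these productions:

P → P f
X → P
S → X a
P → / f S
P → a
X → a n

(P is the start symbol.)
To compute FIRST(S), examine every production with S on the left-hand side, reading each right-hand side left to right until a non-nullable symbol is reached.

FIRST sets of the other non-terminals involved (by the same procedure, iterated to a fixed point):
  FIRST(X) = { '/', 'a' }

From S → X a:
  - X is a non-terminal: add FIRST(X) \ {ε} = { '/', 'a' }
    X is not nullable, so stop

Collecting: FIRST(S) = { '/', 'a' }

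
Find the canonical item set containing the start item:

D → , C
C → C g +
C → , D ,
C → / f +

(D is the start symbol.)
{ [D → . , C], [D' → . D] }

First, augment the grammar with D' → D
I₀ = CLOSURE({ [D' → . D] }):
  [D' → . D] has the dot before D: add [D → . , C]
No further items can be added.

I₀ = { [D → . , C], [D' → . D] }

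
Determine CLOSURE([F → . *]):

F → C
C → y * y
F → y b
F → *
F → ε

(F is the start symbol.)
{ [F → . *] }

To compute CLOSURE, for each item [A → α.Bβ] where B is a non-terminal, add [B → .γ] for all productions B → γ; repeat for the newly added items until nothing changes.

Start with: [F → . *]
The dot precedes the terminal '*', so nothing is added.

CLOSURE = { [F → . *] }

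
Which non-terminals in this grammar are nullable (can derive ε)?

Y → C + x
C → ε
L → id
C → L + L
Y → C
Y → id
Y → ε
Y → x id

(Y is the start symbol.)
{ 'C', 'Y' }

ε-productions: C → ε, Y → ε
So C, Y are immediately nullable.
No further non-terminal can be added: every production for the remaining non-terminals contains a terminal or a non-nullable non-terminal.
Nullable = { 'C', 'Y' }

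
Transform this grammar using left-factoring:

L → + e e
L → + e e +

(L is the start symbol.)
L → + e e L'
L' → ε
L' → +

Left-factoring transforms A → αβ₁ | αβ₂ into A → αA' and A' → β₁ | β₂
(α is the longest common prefix among the alternatives). Repeat until
no nonterminal has two alternatives with a common prefix.

Round 1: L has alternatives sharing prefix '+ e e'. Introduce L': L → + e e L'
  Add: L' → ε
  Add: L' → +

No remaining common prefixes — done.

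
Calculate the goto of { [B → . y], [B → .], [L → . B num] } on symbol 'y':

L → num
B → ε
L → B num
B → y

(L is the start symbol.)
{ [B → y .] }

GOTO(I, 'y') = CLOSURE({ [A → αX.β] : [A → α.Xβ] ∈ I, X = 'y' })

Items with dot before 'y', with the dot advanced:
  [B → . y] → [B → y .]
Closure adds nothing (no advanced item has the dot before a non-terminal).

GOTO = { [B → y .] }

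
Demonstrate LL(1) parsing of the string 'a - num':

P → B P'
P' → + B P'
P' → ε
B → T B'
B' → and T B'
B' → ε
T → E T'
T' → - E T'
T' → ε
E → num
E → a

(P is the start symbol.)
Stack is shown with the top on the left.

Stack           Input      Action
---------------------------------
P $             a - num $  output P → B P'
B P' $          a - num $  output B → T B'
T B' P' $       a - num $  output T → E T'
E T' B' P' $    a - num $  output E → a
a T' B' P' $    a - num $  match 'a'
T' B' P' $      - num $    output T' → - E T'
- E T' B' P' $  - num $    match '-'
E T' B' P' $    num $      output E → num
num T' B' P' $  num $      match 'num'
T' B' P' $      $          output T' → ε
B' P' $         $          output B' → ε
P' $            $          output P' → ε
$               $          accept

The string is accepted.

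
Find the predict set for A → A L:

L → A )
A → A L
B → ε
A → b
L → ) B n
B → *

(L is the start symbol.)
{ 'b' }

PREDICT(A → A L) = (FIRST(RHS) \ {ε}) ∪ (FOLLOW(A) if ε ∈ FIRST(RHS), i.e. RHS ⇒* ε)
FIRST(A) = { 'b' }
FIRST(A L) = { 'b' }
ε ∉ FIRST(A L), so FOLLOW(A) is not added.
PREDICT(A → A L) = { 'b' }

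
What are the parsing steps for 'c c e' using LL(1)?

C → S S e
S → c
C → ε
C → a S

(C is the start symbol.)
LL(1) parsing maintains a stack (initially the start symbol over $) and the input. At each step: if the stack top is a terminal, match it against the current input token; if it is a non-terminal N, replace it with the RHS of M[N, lookahead] (the unique production whose predict set contains the lookahead).

Stack is shown with the top on the left.

Stack    Input    Action
------------------------
C $      c c e $  output C → S S e
S S e $  c c e $  output S → c
c S e $  c c e $  match 'c'
S e $    c e $    output S → c
c e $    c e $    match 'c'
e $      e $      match 'e'
$        $        accept

The string is accepted.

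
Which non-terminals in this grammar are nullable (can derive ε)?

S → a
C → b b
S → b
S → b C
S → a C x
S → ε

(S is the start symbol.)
{ 'S' }

ε-productions: S → ε
So S is immediately nullable.
No further non-terminal can be added: every production for the remaining non-terminals contains a terminal or a non-nullable non-terminal.
Nullable = { 'S' }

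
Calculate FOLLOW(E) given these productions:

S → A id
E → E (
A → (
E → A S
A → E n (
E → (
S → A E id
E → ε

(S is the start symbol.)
In E → E (: E is followed by '(', add FIRST('(') \ {ε} = { '(' }
In A → E n (: E is followed by n '(', add FIRST(n '(') \ {ε} = { 'n' }
In S → A E id: E is followed by id, add FIRST(id) \ {ε} = { 'id' }

Taking the union: FOLLOW(E) = { '(', 'id', 'n' }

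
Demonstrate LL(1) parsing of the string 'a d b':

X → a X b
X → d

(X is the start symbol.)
LL(1) parsing maintains a stack (initially the start symbol over $) and the input. At each step: if the stack top is a terminal, match it against the current input token; if it is a non-terminal N, replace it with the RHS of M[N, lookahead] (the unique production whose predict set contains the lookahead).

Stack is shown with the top on the left.

Stack    Input    Action
------------------------
X $      a d b $  output X → a X b
a X b $  a d b $  match 'a'
X b $    d b $    output X → d
d b $    d b $    match 'd'
b $      b $      match 'b'
$        $        accept

The string is accepted.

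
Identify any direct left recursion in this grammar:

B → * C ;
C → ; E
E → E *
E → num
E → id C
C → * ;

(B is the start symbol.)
Direct left recursion occurs when N → N α for some non-terminal N (the right-hand side begins with the left-hand side itself).

B → * C ;: starts with '*'
C → ; E: starts with ';'
E → E *: LEFT RECURSIVE (starts with E)
E → num: starts with num
E → id C: starts with id
C → * ;: starts with '*'

The grammar has direct left recursion on: E.

Answer: Yes, E is left-recursive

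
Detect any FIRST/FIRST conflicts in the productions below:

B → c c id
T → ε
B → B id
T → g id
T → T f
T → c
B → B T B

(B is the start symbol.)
Yes. B → c c id / B → B id on { 'c' }; B → c c id / B → B T B on { 'c' }; B → B id / B → B T B on { 'c' }; T → g id / T → T f on { 'g' }; T → T f / T → c on { 'c' }

A FIRST/FIRST conflict occurs when two productions N → α and N → β for the same non-terminal have FIRST(α) ∩ FIRST(β) ≠ ∅ (with ε ∈ FIRST of a nullable right-hand side, so two nullable alternatives also conflict).

FIRST sets of the non-terminals at (or reachable through a nullable prefix from) the front of some alternative:
  FIRST(B) = { 'c' }
  FIRST(T) = { 'c', 'f', 'g', ε }

Productions for B:
  B → c c id: FIRST = { 'c' }
  B → B id: FIRST = { 'c' }
  B → B T B: FIRST = { 'c' }
Productions for T:
  T → ε: FIRST = { ε }
  T → g id: FIRST = { 'g' }
  T → T f: FIRST = { 'c', 'f', 'g' }
  T → c: FIRST = { 'c' }

Conflict for B: B → c c id and B → B id
  Overlap: { 'c' }
Conflict for B: B → c c id and B → B T B
  Overlap: { 'c' }
Conflict for B: B → B id and B → B T B
  Overlap: { 'c' }
Conflict for T: T → g id and T → T f
  Overlap: { 'g' }
Conflict for T: T → T f and T → c
  Overlap: { 'c' }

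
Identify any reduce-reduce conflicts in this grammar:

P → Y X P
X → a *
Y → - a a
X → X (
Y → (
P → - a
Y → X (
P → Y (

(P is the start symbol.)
Augment with P' → P and build the canonical LR(0) collection (I0 = CLOSURE({[P' → . P]}), then GOTO on every symbol after a dot until no new states appear). It has 15 states:
  I0: { [P → . - a], [P → . Y (], [P → . Y X P], [P' → . P], [X → . X (], [X → . a *], [Y → . (], [Y → . - a a], [Y → . X (] }  — shift
  I1: { [Y → ( .] }  — reduce
  I2: { [P → - . a], [Y → - . a a] }  — shift
  I3: { [P' → P .] }  — accept
  I4: { [X → X . (], [Y → X . (] }  — shift
  I5: { [P → Y . (], [P → Y . X P], [X → . X (], [X → . a *] }  — shift
  I6: { [X → a . *] }  — shift
  I7: { [X → a * .] }  — reduce
  I8: { [P → Y ( .] }  — reduce
  I9: { [P → . - a], [P → . Y (], [P → . Y X P], [P → Y X . P], [X → . X (], [X → . a *], [X → X . (], [Y → . (], [Y → . - a a], [Y → . X (] }  — shift
  I10: { [X → X ( .], [Y → ( .] }  — 2 reduces
  I11: { [P → Y X P .] }  — reduce
  I12: { [X → X ( .], [Y → X ( .] }  — 2 reduces
  I13: { [P → - a .], [Y → - a . a] }  — shift, reduce
  I14: { [Y → - a a .] }  — reduce

I10 contains complete items [X → X ( .], [Y → ( .] — reduce-reduce conflict.
I12 contains complete items [X → X ( .], [Y → X ( .] — reduce-reduce conflict.

Answer: Yes — I10: [X → X ( .] vs [Y → ( .]; I12: [X → X ( .] vs [Y → X ( .]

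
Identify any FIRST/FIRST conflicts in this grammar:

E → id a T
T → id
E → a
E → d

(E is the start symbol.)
A FIRST/FIRST conflict occurs when two productions N → α and N → β for the same non-terminal have FIRST(α) ∩ FIRST(β) ≠ ∅ (with ε ∈ FIRST of a nullable right-hand side, so two nullable alternatives also conflict).

Productions for E:
  E → id a T: FIRST = { 'id' }
  E → a: FIRST = { 'a' }
  E → d: FIRST = { 'd' }
T has only one production, so no FIRST/FIRST conflict is possible there.

All alternatives of each non-terminal have pairwise disjoint FIRST sets.

Answer: No FIRST/FIRST conflicts.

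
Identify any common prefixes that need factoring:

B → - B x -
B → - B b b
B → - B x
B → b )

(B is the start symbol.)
Yes, B has productions with common prefix '- B'

Left-factoring is needed when two productions for the same non-terminal
share a common prefix on the right-hand side.

Productions for B:
  B → - B x -
  B → - B b b
  B → - B x
  B → b )

Found common prefix '- B' in productions for B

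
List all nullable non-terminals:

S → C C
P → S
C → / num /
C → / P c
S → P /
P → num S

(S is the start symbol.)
None

A non-terminal is nullable if it can derive ε (the empty string): either it has an ε-production, or it has a production whose right-hand side consists entirely of nullable non-terminals.

There are no ε-productions, so no non-terminal can derive ε.
No non-terminals are nullable.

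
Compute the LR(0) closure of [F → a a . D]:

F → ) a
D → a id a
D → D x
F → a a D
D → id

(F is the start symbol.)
{ [D → . D x], [D → . a id a], [D → . id], [F → a a . D] }

To compute CLOSURE, for each item [A → α.Bβ] where B is a non-terminal, add [B → .γ] for all productions B → γ; repeat for the newly added items until nothing changes.

Start with: [F → a a . D]
  [F → a a . D] has the dot before D: add [D → . a id a], [D → . D x], [D → . id]
No further items can be added.

CLOSURE = { [D → . D x], [D → . a id a], [D → . id], [F → a a . D] }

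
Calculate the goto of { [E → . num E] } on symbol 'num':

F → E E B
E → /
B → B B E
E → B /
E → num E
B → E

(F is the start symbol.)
{ [B → . B B E], [B → . E], [E → . /], [E → . B /], [E → . num E], [E → num . E] }

GOTO(I, 'num') = CLOSURE({ [A → αX.β] : [A → α.Xβ] ∈ I, X = 'num' })

Items with dot before 'num', with the dot advanced:
  [E → . num E] → [E → num . E]
Closure of the advanced items:
  [E → num . E] has the dot before E: add [E → . /], [E → . B /], [E → . num E]
  [E → . B /] has the dot before B: add [B → . B B E], [B → . E]

GOTO = { [B → . B B E], [B → . E], [E → . /], [E → . B /], [E → . num E], [E → num . E] }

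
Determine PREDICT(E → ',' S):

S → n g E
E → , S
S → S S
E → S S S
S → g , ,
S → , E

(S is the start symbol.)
PREDICT(E → ',' S) = (FIRST(RHS) \ {ε}) ∪ (FOLLOW(E) if ε ∈ FIRST(RHS), i.e. RHS ⇒* ε)
FIRST(',' S) = { ',' }
ε ∉ FIRST(',' S), so FOLLOW(E) is not added.
PREDICT(E → ',' S) = { ',' }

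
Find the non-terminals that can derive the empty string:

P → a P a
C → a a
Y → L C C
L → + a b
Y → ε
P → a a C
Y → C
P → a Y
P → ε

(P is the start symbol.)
{ 'P', 'Y' }

A non-terminal is nullable if it can derive ε (the empty string): either it has an ε-production, or it has a production whose right-hand side consists entirely of nullable non-terminals.

ε-productions: Y → ε, P → ε
So Y, P are immediately nullable.
No further non-terminal can be added: every production for the remaining non-terminals contains a terminal or a non-nullable non-terminal.
Nullable = { 'P', 'Y' }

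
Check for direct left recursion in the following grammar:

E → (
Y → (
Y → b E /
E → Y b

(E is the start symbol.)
No direct left recursion

Direct left recursion occurs when N → N α for some non-terminal N (the right-hand side begins with the left-hand side itself).

E → (: starts with '('
Y → (: starts with '('
Y → b E /: starts with b
E → Y b: starts with Y

No direct left recursion found.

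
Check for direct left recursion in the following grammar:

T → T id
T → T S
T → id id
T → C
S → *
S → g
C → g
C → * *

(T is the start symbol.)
Yes, T is left-recursive

Direct left recursion occurs when N → N α for some non-terminal N (the right-hand side begins with the left-hand side itself).

T → T id: LEFT RECURSIVE (starts with T)
T → T S: LEFT RECURSIVE (starts with T)
T → id id: starts with id
T → C: starts with C
S → *: starts with '*'
S → g: starts with g
C → g: starts with g
C → * *: starts with '*'

The grammar has direct left recursion on: T.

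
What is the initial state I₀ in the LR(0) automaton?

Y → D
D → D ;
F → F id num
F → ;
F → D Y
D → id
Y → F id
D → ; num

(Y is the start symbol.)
First, augment the grammar with Y' → Y
I₀ = CLOSURE({ [Y' → . Y] }):
  [Y' → . Y] has the dot before Y: add [Y → . D], [Y → . F id]
  [Y → . D] has the dot before D: add [D → . D ;], [D → . id], [D → . ; num]
  [Y → . F id] has the dot before F: add [F → . F id num], [F → . ;], [F → . D Y]
No further items can be added.

I₀ = { [D → . ; num], [D → . D ;], [D → . id], [F → . ;], [F → . D Y], [F → . F id num], [Y → . D], [Y → . F id], [Y' → . Y] }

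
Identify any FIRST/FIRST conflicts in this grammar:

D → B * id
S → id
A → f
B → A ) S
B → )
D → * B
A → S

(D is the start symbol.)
A FIRST/FIRST conflict occurs when two productions N → α and N → β for the same non-terminal have FIRST(α) ∩ FIRST(β) ≠ ∅ (with ε ∈ FIRST of a nullable right-hand side, so two nullable alternatives also conflict).

FIRST sets of the non-terminals at (or reachable through a nullable prefix from) the front of some alternative:
  FIRST(B) = { ')', 'f', 'id' }
  FIRST(S) = { 'id' }
  FIRST(A) = { 'f', 'id' }

Productions for D:
  D → B * id: FIRST = { ')', 'f', 'id' }
  D → * B: FIRST = { '*' }
Productions for A:
  A → f: FIRST = { 'f' }
  A → S: FIRST = { 'id' }
Productions for B:
  B → A ) S: FIRST = { 'f', 'id' }
  B → ): FIRST = { ')' }
S has only one production, so no FIRST/FIRST conflict is possible there.

All alternatives of each non-terminal have pairwise disjoint FIRST sets.

Answer: No FIRST/FIRST conflicts.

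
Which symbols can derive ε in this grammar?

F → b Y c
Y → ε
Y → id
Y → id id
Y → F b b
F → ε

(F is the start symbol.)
A non-terminal is nullable if it can derive ε (the empty string): either it has an ε-production, or it has a production whose right-hand side consists entirely of nullable non-terminals.

ε-productions: Y → ε, F → ε
So Y, F are immediately nullable.
Every non-terminal is now nullable.
Nullable = { 'F', 'Y' }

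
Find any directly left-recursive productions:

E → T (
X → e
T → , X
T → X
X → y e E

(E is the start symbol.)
Direct left recursion occurs when N → N α for some non-terminal N (the right-hand side begins with the left-hand side itself).

E → T (: starts with T
X → e: starts with e
T → , X: starts with ','
T → X: starts with X
X → y e E: starts with y

No direct left recursion found.

Answer: No direct left recursion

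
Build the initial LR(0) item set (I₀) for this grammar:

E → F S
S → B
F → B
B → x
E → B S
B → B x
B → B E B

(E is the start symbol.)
First, augment the grammar with E' → E
I₀ = CLOSURE({ [E' → . E] }):
  [E' → . E] has the dot before E: add [E → . F S], [E → . B S]
  [E → . F S] has the dot before F: add [F → . B]
  [E → . B S] has the dot before B: add [B → . x], [B → . B x], [B → . B E B]
No further items can be added.

I₀ = { [B → . B E B], [B → . B x], [B → . x], [E → . B S], [E → . F S], [E' → . E], [F → . B] }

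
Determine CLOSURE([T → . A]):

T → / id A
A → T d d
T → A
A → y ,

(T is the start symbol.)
{ [A → . T d d], [A → . y ,], [T → . / id A], [T → . A] }

Start with: [T → . A]
  [T → . A] has the dot before A: add [A → . T d d], [A → . y ,]
  [A → . T d d] has the dot before T: add [T → . / id A]
No further items can be added.

CLOSURE = { [A → . T d d], [A → . y ,], [T → . / id A], [T → . A] }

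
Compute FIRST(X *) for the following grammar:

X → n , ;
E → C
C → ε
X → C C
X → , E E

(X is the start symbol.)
{ '*', ',', 'n' }

FIRST sets of the non-terminals involved (from the grammar, by fixed-point iteration):
  FIRST(X) = { ',', 'n', ε }

To compute FIRST(X *), process the symbols left to right:
Symbol X is a non-terminal. Add FIRST(X) \ {ε} = { ',', 'n' }
X is nullable (ε ∈ FIRST(X)), continue to the next symbol.
Symbol * is a terminal. Add '*' and stop.
FIRST(X *) = { '*', ',', 'n' }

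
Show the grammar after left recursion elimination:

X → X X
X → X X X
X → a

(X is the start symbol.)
X is directly left-recursive. The standard transformation for
  A → A α₁ | ... | A α_m | β₁ | ... | β_n
is
  A  → β₁ A' | ... | β_n A'
  A' → α₁ A' | ... | α_m A' | ε

X → a becomes X → a X'
X → X X becomes X' → X X'
X → X X X becomes X' → X X X'
Add X' → ε

Resulting grammar:
X → a X'
X' → X X'
X' → X X X'
X' → ε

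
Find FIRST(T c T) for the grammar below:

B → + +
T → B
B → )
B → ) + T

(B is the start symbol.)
FIRST sets of the non-terminals involved (from the grammar, by fixed-point iteration):
  FIRST(T) = { ')', '+' }

To compute FIRST(T c T), process the symbols left to right:
Symbol T is a non-terminal. Add FIRST(T) \ {ε} = { ')', '+' }
T is not nullable (ε ∉ FIRST(T)), so stop here.
FIRST(T c T) = { ')', '+' }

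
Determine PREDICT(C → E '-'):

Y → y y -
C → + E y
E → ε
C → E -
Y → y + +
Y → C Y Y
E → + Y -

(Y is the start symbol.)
PREDICT(C → E '-') = (FIRST(RHS) \ {ε}) ∪ (FOLLOW(C) if ε ∈ FIRST(RHS), i.e. RHS ⇒* ε)
FIRST(E) = { '+', ε }
FIRST(E '-') = { '+', '-' }
ε ∉ FIRST(E '-'), so FOLLOW(C) is not added.
PREDICT(C → E '-') = { '+', '-' }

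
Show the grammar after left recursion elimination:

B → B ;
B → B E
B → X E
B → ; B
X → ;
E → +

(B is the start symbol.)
B is directly left-recursive. The standard transformation for
  A → A α₁ | ... | A α_m | β₁ | ... | β_n
is
  A  → β₁ A' | ... | β_n A'
  A' → α₁ A' | ... | α_m A' | ε

B → X E becomes B → X E B'
B → ; B becomes B → ; B B'
B → B ; becomes B' → ; B'
B → B E becomes B' → E B'
Add B' → ε

Productions for other non-terminals are unchanged:
  X → ;
  E → +

Resulting grammar:
B → X E B'
B → ; B B'
B' → ; B'
B' → E B'
B' → ε
X → ;
E → +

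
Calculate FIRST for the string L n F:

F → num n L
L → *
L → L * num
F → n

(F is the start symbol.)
FIRST sets of the non-terminals involved (from the grammar, by fixed-point iteration):
  FIRST(L) = { '*' }

To compute FIRST(L n F), process the symbols left to right:
Symbol L is a non-terminal. Add FIRST(L) \ {ε} = { '*' }
L is not nullable (ε ∉ FIRST(L)), so stop here.
FIRST(L n F) = { '*' }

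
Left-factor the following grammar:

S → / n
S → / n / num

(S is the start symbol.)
Left-factoring transforms A → αβ₁ | αβ₂ into A → αA' and A' → β₁ | β₂
(α is the longest common prefix among the alternatives). Repeat until
no nonterminal has two alternatives with a common prefix.

Round 1: S has alternatives sharing prefix '/ n'. Introduce S': S → / n S'
  Add: S' → ε
  Add: S' → / num

No remaining common prefixes — done.

Resulting grammar:
S → / n S'
S' → ε
S' → / num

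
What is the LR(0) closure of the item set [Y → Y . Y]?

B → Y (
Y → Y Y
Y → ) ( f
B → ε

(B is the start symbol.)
To compute CLOSURE, for each item [A → α.Bβ] where B is a non-terminal, add [B → .γ] for all productions B → γ; repeat for the newly added items until nothing changes.

Start with: [Y → Y . Y]
  [Y → Y . Y] has the dot before Y: add [Y → . Y Y], [Y → . ) ( f]
No further items can be added.

CLOSURE = { [Y → . ) ( f], [Y → . Y Y], [Y → Y . Y] }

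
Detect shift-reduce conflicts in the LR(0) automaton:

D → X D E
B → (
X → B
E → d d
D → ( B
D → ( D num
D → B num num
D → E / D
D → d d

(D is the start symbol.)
Yes — I1: [B → ( .] vs [B → . (]; I2: [X → B .] vs [D → B . num num]; I16: [D → ( B .] vs [D → B . num num]

Augment with D' → D and build the canonical LR(0) collection (I0 = CLOSURE({[D' → . D]}), then GOTO on every symbol after a dot until no new states appear). It has 19 states:
  I0: { [B → . (], [D → . ( B], [D → . ( D num], [D → . B num num], [D → . E / D], [D → . X D E], [D → . d d], [D' → . D], [E → . d d], [X → . B] }  — shift
  I1: { [B → ( .], [B → . (], [D → ( . B], [D → ( . D num], [D → . ( B], [D → . ( D num], [D → . B num num], [D → . E / D], [D → . X D E], [D → . d d], [E → . d d], [X → . B] }  — shift, reduce
  I2: { [D → B . num num], [X → B .] }  — shift, reduce
  I3: { [D' → D .] }  — accept
  I4: { [D → E . / D] }  — shift
  I5: { [B → . (], [D → . ( B], [D → . ( D num], [D → . B num num], [D → . E / D], [D → . X D E], [D → . d d], [D → X . D E], [E → . d d], [X → . B] }  — shift
  I6: { [D → d . d], [E → d . d] }  — shift
  I7: { [D → d d .], [E → d d .] }  — 2 reduces
  I8: { [D → X D . E], [E → . d d] }  — shift
  I9: { [D → X D E .] }  — reduce
  I10: { [E → d . d] }  — shift
  I11: { [E → d d .] }  — reduce
  I12: { [B → . (], [D → . ( B], [D → . ( D num], [D → . B num num], [D → . E / D], [D → . X D E], [D → . d d], [D → E / . D], [E → . d d], [X → . B] }  — shift
  I13: { [D → E / D .] }  — reduce
  I14: { [D → B num . num] }  — shift
  I15: { [D → B num num .] }  — reduce
  I16: { [D → ( B .], [D → B . num num], [X → B .] }  — shift, 2 reduces
  I17: { [D → ( D . num] }  — shift
  I18: { [D → ( D num .] }  — reduce

I1 contains reduce item [B → ( .] and shift items [B → . (], [D → . ( B], [D → . ( D num], [D → . d d], [E → . d d] — shift-reduce conflict.
I2 contains reduce item [X → B .] and shift item [D → B . num num] — shift-reduce conflict.
I16 contains reduce items [D → ( B .], [X → B .] and shift item [D → B . num num] — shift-reduce conflict.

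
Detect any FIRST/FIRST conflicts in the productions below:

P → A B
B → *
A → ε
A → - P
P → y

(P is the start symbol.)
FIRST sets of the non-terminals at (or reachable through a nullable prefix from) the front of some alternative:
  FIRST(A) = { '-', ε }
  FIRST(B) = { '*' }

Productions for P:
  P → A B: FIRST = { '*', '-' }
  P → y: FIRST = { 'y' }
Productions for A:
  A → ε: FIRST = { ε }
  A → - P: FIRST = { '-' }
B has only one production, so no FIRST/FIRST conflict is possible there.

All alternatives of each non-terminal have pairwise disjoint FIRST sets.

Answer: No FIRST/FIRST conflicts.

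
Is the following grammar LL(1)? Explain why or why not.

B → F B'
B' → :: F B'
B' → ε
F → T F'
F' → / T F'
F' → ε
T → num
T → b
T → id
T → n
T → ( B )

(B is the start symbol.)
Relevant sets:
  FOLLOW(B') = { $, ')' }
  FOLLOW(F') = { $, ')', '::' }

For B':
  PREDICT(B' → :: F B') = { '::' }
  PREDICT(B' → ε) = { $, ')' }
For F':
  PREDICT(F' → '/' T F') = { '/' }
  PREDICT(F' → ε) = { $, ')', '::' }
For T:
  PREDICT(T → num) = { 'num' }
  PREDICT(T → b) = { 'b' }
  PREDICT(T → id) = { 'id' }
  PREDICT(T → n) = { 'n' }
  PREDICT(T → '(' B ')') = { '(' }
B, F have a single production, so nothing to check there.

All predict sets are disjoint. The grammar IS LL(1).

Answer: Yes, the grammar is LL(1).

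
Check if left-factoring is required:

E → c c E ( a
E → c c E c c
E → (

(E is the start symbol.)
Left-factoring is needed when two productions for the same non-terminal
share a common prefix on the right-hand side.

Productions for E:
  E → c c E ( a
  E → c c E c c
  E → (

Found common prefix 'c c E' in productions for E

Answer: Yes, E has productions with common prefix 'c c E'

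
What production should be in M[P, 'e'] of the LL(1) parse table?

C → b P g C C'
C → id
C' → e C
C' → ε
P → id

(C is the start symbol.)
Empty (error entry)

To find M[P, 'e'], we find productions for P where 'e' is in the predict set (PREDICT(N → α) = (FIRST(α) \ {ε}) ∪ (FOLLOW(N) if α ⇒* ε)).

P → id: PREDICT = { 'id' }

M[P, 'e'] is empty (no production applies)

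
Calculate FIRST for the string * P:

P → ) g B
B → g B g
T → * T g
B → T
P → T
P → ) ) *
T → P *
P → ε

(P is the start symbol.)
To compute FIRST(* P), process the symbols left to right:
Symbol * is a terminal. Add '*' and stop.
FIRST(* P) = { '*' }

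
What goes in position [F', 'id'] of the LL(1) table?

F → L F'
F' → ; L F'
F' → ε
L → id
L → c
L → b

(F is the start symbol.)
To find M[F', 'id'], we find productions for F' where 'id' is in the predict set (PREDICT(N → α) = (FIRST(α) \ {ε}) ∪ (FOLLOW(N) if α ⇒* ε)).

Relevant sets:
  FOLLOW(F') = { $ }

F' → ; L F': PREDICT = { ';' }
F' → ε: PREDICT = { $ }

M[F', 'id'] is empty (no production applies)

Answer: Empty (error entry)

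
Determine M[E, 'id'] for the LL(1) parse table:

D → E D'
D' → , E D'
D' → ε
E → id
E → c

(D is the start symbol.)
E → id

To find M[E, 'id'], we find productions for E where 'id' is in the predict set (PREDICT(N → α) = (FIRST(α) \ {ε}) ∪ (FOLLOW(N) if α ⇒* ε)).

E → id: PREDICT = { 'id' }
  'id' is in predict set, so this production goes in M[E, 'id']
E → c: PREDICT = { 'c' }

M[E, 'id'] = E → id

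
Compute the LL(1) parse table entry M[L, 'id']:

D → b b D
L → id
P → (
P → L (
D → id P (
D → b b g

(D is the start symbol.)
L → id

To find M[L, 'id'], we find productions for L where 'id' is in the predict set (PREDICT(N → α) = (FIRST(α) \ {ε}) ∪ (FOLLOW(N) if α ⇒* ε)).

L → id: PREDICT = { 'id' }
  'id' is in predict set, so this production goes in M[L, 'id']

M[L, 'id'] = L → id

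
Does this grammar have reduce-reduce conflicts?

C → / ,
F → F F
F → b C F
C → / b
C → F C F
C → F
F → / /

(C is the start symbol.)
Augment with C' → C and build the canonical LR(0) collection (I0 = CLOSURE({[C' → . C]}), then GOTO on every symbol after a dot until no new states appear). It has 15 states:
  I0: { [C → . / ,], [C → . / b], [C → . F C F], [C → . F], [C' → . C], [F → . / /], [F → . F F], [F → . b C F] }  — shift
  I1: { [C → / . ,], [C → / . b], [F → / . /] }  — shift
  I2: { [C' → C .] }  — accept
  I3: { [C → . / ,], [C → . / b], [C → . F C F], [C → . F], [C → F . C F], [C → F .], [F → . / /], [F → . F F], [F → . b C F], [F → F . F] }  — shift, reduce
  I4: { [C → . / ,], [C → . / b], [C → . F C F], [C → . F], [F → . / /], [F → . F F], [F → . b C F], [F → b . C F] }  — shift
  I5: { [F → . / /], [F → . F F], [F → . b C F], [F → b C . F] }  — shift
  I6: { [F → / . /] }  — shift
  I7: { [F → . / /], [F → . F F], [F → . b C F], [F → F . F], [F → b C F .] }  — shift, reduce
  I8: { [F → . / /], [F → . F F], [F → . b C F], [F → F . F], [F → F F .] }  — shift, reduce
  I9: { [F → / / .] }  — reduce
  I10: { [C → F C . F], [F → . / /], [F → . F F], [F → . b C F] }  — shift
  I11: { [C → . / ,], [C → . / b], [C → . F C F], [C → . F], [C → F . C F], [C → F .], [F → . / /], [F → . F F], [F → . b C F], [F → F . F], [F → F F .] }  — shift, 2 reduces
  I12: { [C → F C F .], [F → . / /], [F → . F F], [F → . b C F], [F → F . F] }  — shift, reduce
  I13: { [C → / , .] }  — reduce
  I14: { [C → / b .] }  — reduce

I11 contains complete items [C → F .], [F → F F .] — reduce-reduce conflict.

Answer: Yes — I11: [C → F .] vs [F → F F .]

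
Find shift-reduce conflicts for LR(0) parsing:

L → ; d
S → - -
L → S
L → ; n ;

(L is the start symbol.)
Augment with L' → L and build the canonical LR(0) collection (I0 = CLOSURE({[L' → . L]}), then GOTO on every symbol after a dot until no new states appear). It has 9 states:
  I0: { [L → . ; d], [L → . ; n ;], [L → . S], [L' → . L], [S → . - -] }  — shift
  I1: { [S → - . -] }  — shift
  I2: { [L → ; . d], [L → ; . n ;] }  — shift
  I3: { [L' → L .] }  — accept
  I4: { [L → S .] }  — reduce
  I5: { [L → ; d .] }  — reduce
  I6: { [L → ; n . ;] }  — shift
  I7: { [L → ; n ; .] }  — reduce
  I8: { [S → - - .] }  — reduce

No state contains both a complete item and a shift item.

Answer: No shift-reduce conflicts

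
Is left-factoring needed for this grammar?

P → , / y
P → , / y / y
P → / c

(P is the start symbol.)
Yes, P has productions with common prefix ', / y'

Left-factoring is needed when two productions for the same non-terminal
share a common prefix on the right-hand side.

Productions for P:
  P → , / y
  P → , / y / y
  P → / c

Found common prefix ', / y' in productions for P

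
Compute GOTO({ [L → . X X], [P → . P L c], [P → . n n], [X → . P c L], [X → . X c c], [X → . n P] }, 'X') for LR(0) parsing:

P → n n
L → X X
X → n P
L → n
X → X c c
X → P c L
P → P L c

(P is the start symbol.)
{ [L → X . X], [P → . P L c], [P → . n n], [X → . P c L], [X → . X c c], [X → . n P], [X → X . c c] }

GOTO(I, 'X') = CLOSURE({ [A → αX.β] : [A → α.Xβ] ∈ I, X = 'X' })

Items with dot before 'X', with the dot advanced:
  [L → . X X] → [L → X . X]
  [X → . X c c] → [X → X . c c]
Closure of the advanced items:
  [L → X . X] has the dot before X: add [X → . n P], [X → . X c c], [X → . P c L]
  [X → . P c L] has the dot before P: add [P → . n n], [P → . P L c]

GOTO = { [L → X . X], [P → . P L c], [P → . n n], [X → . P c L], [X → . X c c], [X → . n P], [X → X . c c] }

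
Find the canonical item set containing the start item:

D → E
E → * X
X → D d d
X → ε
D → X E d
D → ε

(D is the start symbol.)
First, augment the grammar with D' → D
I₀ = CLOSURE({ [D' → . D] }):
  [D' → . D] has the dot before D: add [D → . E], [D → . X E d], [D → .]
  [D → . E] has the dot before E: add [E → . * X]
  [D → . X E d] has the dot before X: add [X → . D d d], [X → .]
No further items can be added.

I₀ = { [D → . E], [D → . X E d], [D → .], [D' → . D], [E → . * X], [X → . D d d], [X → .] }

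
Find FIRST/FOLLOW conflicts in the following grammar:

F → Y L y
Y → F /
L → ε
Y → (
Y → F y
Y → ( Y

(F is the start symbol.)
No FIRST/FOLLOW conflicts.

A FIRST/FOLLOW conflict occurs when a non-terminal N has a nullable alternative N → β (β ⇒* ε) and another alternative N → α with FIRST(α) ∩ FOLLOW(N) ≠ ∅: on such a lookahead the parser cannot decide between expanding α and letting N vanish via β.

Nullable non-terminals: L.
L has a nullable alternative but only one production, so nothing to check.

F, Y have no nullable alternative, so no FIRST/FOLLOW check is needed there.

No FIRST/FOLLOW conflicts found.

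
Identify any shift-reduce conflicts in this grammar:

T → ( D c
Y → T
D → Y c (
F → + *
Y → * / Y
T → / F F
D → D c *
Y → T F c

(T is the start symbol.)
A shift-reduce conflict occurs when an LR(0) state has both:
  - a complete (reduce) item [A → α .] (dot at the end), and
  - a shift item [B → β . c γ] (dot before a terminal).

Augment with T' → T and build the canonical LR(0) collection (I0 = CLOSURE({[T' → . T]}), then GOTO on every symbol after a dot until no new states appear). It has 20 states:
  I0: { [T → . ( D c], [T → . / F F], [T' → . T] }  — shift
  I1: { [D → . D c *], [D → . Y c (], [T → ( . D c], [T → . ( D c], [T → . / F F], [Y → . * / Y], [Y → . T F c], [Y → . T] }  — shift
  I2: { [F → . + *], [T → / . F F] }  — shift
  I3: { [T' → T .] }  — accept
  I4: { [F → + . *] }  — shift
  I5: { [F → . + *], [T → / F . F] }  — shift
  I6: { [T → / F F .] }  — reduce
  I7: { [F → + * .] }  — reduce
  I8: { [Y → * . / Y] }  — shift
  I9: { [D → D . c *], [T → ( D . c] }  — shift
  I10: { [F → . + *], [Y → T . F c], [Y → T .] }  — shift, reduce
  I11: { [D → Y . c (] }  — shift
  I12: { [D → Y c . (] }  — shift
  I13: { [D → Y c ( .] }  — reduce
  I14: { [Y → T F . c] }  — shift
  I15: { [Y → T F c .] }  — reduce
  I16: { [D → D c . *], [T → ( D c .] }  — shift, reduce
  I17: { [D → D c * .] }  — reduce
  I18: { [T → . ( D c], [T → . / F F], [Y → * / . Y], [Y → . * / Y], [Y → . T F c], [Y → . T] }  — shift
  I19: { [Y → * / Y .] }  — reduce

I10 contains reduce item [Y → T .] and shift item [F → . + *] — shift-reduce conflict.
I16 contains reduce item [T → ( D c .] and shift item [D → D c . *] — shift-reduce conflict.

Answer: Yes — I10: [Y → T .] vs [F → . + *]; I16: [T → ( D c .] vs [D → D c . *]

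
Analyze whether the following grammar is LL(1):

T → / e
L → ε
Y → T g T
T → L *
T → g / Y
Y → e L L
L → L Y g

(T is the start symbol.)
No. Predict set conflict for T: { '/' }

A grammar is LL(1) if for each non-terminal N with multiple productions, the predict sets of those productions are pairwise disjoint, where PREDICT(N → α) = (FIRST(α) \ {ε}) ∪ (FOLLOW(N) if α ⇒* ε).

Relevant sets:
  FIRST(L) = { '*', '/', 'e', 'g', ε }
  FIRST(Y) = { '*', '/', 'e', 'g' }
  FIRST(T) = { '*', '/', 'e', 'g' }
  FOLLOW(L) = { $, '*', '/', 'e', 'g' }

For T:
  PREDICT(T → '/' e) = { '/' }
  PREDICT(T → L '*') = { '*', '/', 'e', 'g' }
  PREDICT(T → g '/' Y) = { 'g' }
For L:
  PREDICT(L → ε) = { $, '*', '/', 'e', 'g' }
  PREDICT(L → L Y g) = { '*', '/', 'e', 'g' }
For Y:
  PREDICT(Y → T g T) = { '*', '/', 'e', 'g' }
  PREDICT(Y → e L L) = { 'e' }

Conflict found: Predict set conflict for T: { '/' }
The grammar is NOT LL(1).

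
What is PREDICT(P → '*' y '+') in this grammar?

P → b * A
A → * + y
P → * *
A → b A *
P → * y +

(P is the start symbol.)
{ '*' }

PREDICT(P → '*' y '+') = (FIRST(RHS) \ {ε}) ∪ (FOLLOW(P) if ε ∈ FIRST(RHS), i.e. RHS ⇒* ε)
FIRST('*' y '+') = { '*' }
ε ∉ FIRST('*' y '+'), so FOLLOW(P) is not added.
PREDICT(P → '*' y '+') = { '*' }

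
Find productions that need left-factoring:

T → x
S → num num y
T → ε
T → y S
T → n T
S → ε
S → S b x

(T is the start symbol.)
No, left-factoring is not needed

Left-factoring is needed when two productions for the same non-terminal
share a common prefix on the right-hand side.

Productions for T:
  T → x
  T → ε
  T → y S
  T → n T
Productions for S:
  S → num num y
  S → ε
  S → S b x

No common prefixes found.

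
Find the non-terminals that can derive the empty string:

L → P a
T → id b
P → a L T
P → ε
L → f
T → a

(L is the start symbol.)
A non-terminal is nullable if it can derive ε (the empty string): either it has an ε-production, or it has a production whose right-hand side consists entirely of nullable non-terminals.

ε-productions: P → ε
So P is immediately nullable.
No further non-terminal can be added: every production for the remaining non-terminals contains a terminal or a non-nullable non-terminal.
Nullable = { 'P' }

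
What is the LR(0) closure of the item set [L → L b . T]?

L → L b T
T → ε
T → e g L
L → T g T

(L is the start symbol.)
{ [L → L b . T], [T → . e g L], [T → .] }

To compute CLOSURE, for each item [A → α.Bβ] where B is a non-terminal, add [B → .γ] for all productions B → γ; repeat for the newly added items until nothing changes.

Start with: [L → L b . T]
  [L → L b . T] has the dot before T: add [T → .], [T → . e g L]
No further items can be added.

CLOSURE = { [L → L b . T], [T → . e g L], [T → .] }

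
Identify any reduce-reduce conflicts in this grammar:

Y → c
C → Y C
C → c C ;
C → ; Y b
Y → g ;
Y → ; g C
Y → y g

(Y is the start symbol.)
No reduce-reduce conflicts

A reduce-reduce conflict occurs when an LR(0) state has two complete items [A → α .] and [B → β .] — both call for a reduction, and with no lookahead the parser cannot choose between them.

Augment with Y' → Y and build the canonical LR(0) collection (I0 = CLOSURE({[Y' → . Y]}), then GOTO on every symbol after a dot until no new states appear). It has 20 states:
  I0: { [Y → . ; g C], [Y → . c], [Y → . g ;], [Y → . y g], [Y' → . Y] }  — shift
  I1: { [Y → ; . g C] }  — shift
  I2: { [Y' → Y .] }  — accept
  I3: { [Y → c .] }  — reduce
  I4: { [Y → g . ;] }  — shift
  I5: { [Y → y . g] }  — shift
  I6: { [Y → y g .] }  — reduce
  I7: { [Y → g ; .] }  — reduce
  I8: { [C → . ; Y b], [C → . Y C], [C → . c C ;], [Y → . ; g C], [Y → . c], [Y → . g ;], [Y → . y g], [Y → ; g . C] }  — shift
  I9: { [C → ; . Y b], [Y → . ; g C], [Y → . c], [Y → . g ;], [Y → . y g], [Y → ; . g C] }  — shift
  I10: { [Y → ; g C .] }  — reduce
  I11: { [C → . ; Y b], [C → . Y C], [C → . c C ;], [C → Y . C], [Y → . ; g C], [Y → . c], [Y → . g ;], [Y → . y g] }  — shift
  I12: { [C → . ; Y b], [C → . Y C], [C → . c C ;], [C → c . C ;], [Y → . ; g C], [Y → . c], [Y → . g ;], [Y → . y g], [Y → c .] }  — shift, reduce
  I13: { [C → c C . ;] }  — shift
  I14: { [C → c C ; .] }  — reduce
  I15: { [C → Y C .] }  — reduce
  I16: { [C → ; Y . b] }  — shift
  I17: { [C → . ; Y b], [C → . Y C], [C → . c C ;], [Y → . ; g C], [Y → . c], [Y → . g ;], [Y → . y g], [Y → ; g . C], [Y → g . ;] }  — shift
  I18: { [C → ; . Y b], [Y → . ; g C], [Y → . c], [Y → . g ;], [Y → . y g], [Y → ; . g C], [Y → g ; .] }  — shift, reduce
  I19: { [C → ; Y b .] }  — reduce

No state contains more than one complete item.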